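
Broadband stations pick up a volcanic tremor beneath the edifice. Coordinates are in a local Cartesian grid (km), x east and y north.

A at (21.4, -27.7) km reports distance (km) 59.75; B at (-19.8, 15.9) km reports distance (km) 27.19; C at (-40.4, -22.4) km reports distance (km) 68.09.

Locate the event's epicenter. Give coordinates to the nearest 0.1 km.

Circle about each station: (x − 21.4)² + (y + 27.7)² = 59.75²; (x + 19.8)² + (y − 15.9)² = 27.19²; (x + 40.4)² + (y + 22.4)² = 68.09².
Subtracting the A equation from the B and C equations removes the quadratic terms:
-82.4 x + 87.2 y = 2250.37
-123.6 x + 10.6 y = -157.52
Solving the 2×2 system: x ≈ 3.8, y ≈ 29.4 km.
Check against A (with the unrounded x, y): √((x − 21.4)²+(y + 27.7)²) = 59.75 ≈ 59.75 km. ✓

(3.8, 29.4)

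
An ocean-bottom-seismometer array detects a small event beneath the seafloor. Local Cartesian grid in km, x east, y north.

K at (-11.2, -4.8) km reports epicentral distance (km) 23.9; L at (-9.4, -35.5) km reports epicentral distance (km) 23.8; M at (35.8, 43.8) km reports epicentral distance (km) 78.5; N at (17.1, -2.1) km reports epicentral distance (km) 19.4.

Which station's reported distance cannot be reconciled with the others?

Solve using three stations at a time. Using K, L, N (subtract circle equations pairwise → linear system) gives (x, y) ≈ (7.9, -19.2).
Distances from that point to each station vs reported:
  K: calculated 23.9 vs reported 23.9 → residual 0.0 km
  L: calculated 23.8 vs reported 23.8 → residual 0.0 km
  M: calculated 68.9 vs reported 78.5 → residual 9.6 km
  N: calculated 19.4 vs reported 19.4 → residual 0.0 km
K, L, N are mutually consistent (residuals ≈ 0); M is off by 9.6 km.

M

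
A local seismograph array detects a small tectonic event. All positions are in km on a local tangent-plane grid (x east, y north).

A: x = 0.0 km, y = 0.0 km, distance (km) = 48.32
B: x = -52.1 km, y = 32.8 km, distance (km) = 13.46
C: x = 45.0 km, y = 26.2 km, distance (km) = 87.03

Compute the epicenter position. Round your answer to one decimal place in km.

-42.0 km east, 23.9 km north

Circle about each station: x² + y² = 48.32²; (x + 52.1)² + (y − 32.8)² = 13.46²; (x − 45.0)² + (y − 26.2)² = 87.03².
Subtracting the A equation from the B and C equations removes the quadratic terms:
-104.2 x + 65.6 y = 5943.90
90.0 x + 52.4 y = -2527.96
Solving the 2×2 system: x ≈ -42.0, y ≈ 23.9 km.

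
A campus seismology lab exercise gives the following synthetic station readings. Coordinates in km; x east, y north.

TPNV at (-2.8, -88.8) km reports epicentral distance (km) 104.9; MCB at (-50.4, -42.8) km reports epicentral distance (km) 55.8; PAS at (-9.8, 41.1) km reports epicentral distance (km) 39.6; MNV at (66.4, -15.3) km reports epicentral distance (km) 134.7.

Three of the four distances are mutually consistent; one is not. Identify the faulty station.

Solve using three stations at a time. Using TPNV, MCB, PAS (subtract circle equations pairwise → linear system) gives (x, y) ≈ (-35.4, 10.9).
Distances from that point to each station vs reported:
  TPNV: calculated 104.9 vs reported 104.9 → residual 0.0 km
  MCB: calculated 55.8 vs reported 55.8 → residual 0.0 km
  PAS: calculated 39.6 vs reported 39.6 → residual 0.0 km
  MNV: calculated 105.1 vs reported 134.7 → residual 29.6 km
TPNV, MCB, PAS are mutually consistent (residuals ≈ 0); MNV is off by 29.6 km.

MNV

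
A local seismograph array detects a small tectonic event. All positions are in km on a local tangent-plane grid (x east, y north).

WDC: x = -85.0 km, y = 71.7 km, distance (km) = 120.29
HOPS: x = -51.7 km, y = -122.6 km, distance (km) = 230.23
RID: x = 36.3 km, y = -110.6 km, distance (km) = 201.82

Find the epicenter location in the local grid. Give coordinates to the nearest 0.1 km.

Circle about each station: (x + 85.0)² + (y − 71.7)² = 120.29²; (x + 51.7)² + (y + 122.6)² = 230.23²; (x − 36.3)² + (y + 110.6)² = 201.82².
Subtracting the WDC equation from the HOPS and RID equations removes the quadratic terms:
66.6 x − 388.6 y = -33198.41
242.6 x − 364.6 y = -25077.47
Solving the 2×2 system: x ≈ 33.7, y ≈ 91.2 km.
Check against WDC (with the unrounded x, y): √((x + 85.0)²+(y − 71.7)²) = 120.30 ≈ 120.29 km. ✓

(33.7, 91.2)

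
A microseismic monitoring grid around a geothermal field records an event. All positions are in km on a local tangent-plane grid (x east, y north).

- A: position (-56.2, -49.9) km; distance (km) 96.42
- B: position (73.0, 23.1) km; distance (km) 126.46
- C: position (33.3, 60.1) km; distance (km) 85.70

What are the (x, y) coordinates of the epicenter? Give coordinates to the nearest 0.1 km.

Circle about each station: (x + 56.2)² + (y + 49.9)² = 96.42²; (x − 73.0)² + (y − 23.1)² = 126.46²; (x − 33.3)² + (y − 60.1)² = 85.70².
Subtracting the A equation from the B and C equations removes the quadratic terms:
258.4 x + 146.0 y = -6481.16
179.0 x + 220.0 y = 1024.78
Solving the 2×2 system: x ≈ -51.3, y ≈ 46.4 km.
Check against A (with the unrounded x, y): √((x + 56.2)²+(y + 49.9)²) = 96.42 ≈ 96.42 km. ✓

-51.3 km east, 46.4 km north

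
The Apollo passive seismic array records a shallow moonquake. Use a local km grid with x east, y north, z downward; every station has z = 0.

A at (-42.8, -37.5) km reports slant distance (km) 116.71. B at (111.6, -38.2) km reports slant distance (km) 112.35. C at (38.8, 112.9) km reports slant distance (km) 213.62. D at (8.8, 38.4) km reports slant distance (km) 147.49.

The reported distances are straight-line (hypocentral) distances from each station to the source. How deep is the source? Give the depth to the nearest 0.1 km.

66.5 km

Each station gives a sphere (x−x_i)² + (y−y_i)² + z² = d_i² (stations at z=0).
Subtracting the A sphere from B and C: z² cancels, leaving linear equations in x and y:
308.8 x − 1.4 y = 11674.41
163.2 x + 300.8 y = -20998.52
Solving: x ≈ 37.397, y ≈ -90.099 km (keep extra digits for the depth step; rounded: 37.4, -90.1).
Then from the A sphere: z² = 116.71² − (x + 42.8)² − (y + 37.5)² with x = 37.397, y = -90.099, so z ≈ 66.506 ≈ 66.5 km.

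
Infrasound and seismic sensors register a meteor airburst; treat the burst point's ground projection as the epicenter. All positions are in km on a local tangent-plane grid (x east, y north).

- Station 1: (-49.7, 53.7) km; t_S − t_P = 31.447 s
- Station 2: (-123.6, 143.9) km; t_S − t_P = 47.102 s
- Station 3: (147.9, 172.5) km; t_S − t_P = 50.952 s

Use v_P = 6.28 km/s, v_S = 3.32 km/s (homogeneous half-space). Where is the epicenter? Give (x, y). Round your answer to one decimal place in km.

(11.1, -159.3)

Distance from S−P lag: d = Δt · v_P v_S / (v_P − v_S) = Δt · (6.28·3.32)/(6.28−3.32) ≈ 7.0438·Δt.
So d_Station 1 = 221.51, d_Station 2 = 331.78, d_Station 3 = 358.89 km.
Circle about each station: (x + 49.7)² + (y − 53.7)² = 221.51²; (x + 123.6)² + (y − 143.9)² = 331.78²; (x − 147.9)² + (y − 172.5)² = 358.89².
Subtracting the Station 1 equation from the Station 2 and Station 3 equations removes the quadratic terms:
-147.8 x + 180.4 y = -30380.90
395.2 x + 237.6 y = -33458.47
Solving the 2×2 system: x ≈ 11.1, y ≈ -159.3 km.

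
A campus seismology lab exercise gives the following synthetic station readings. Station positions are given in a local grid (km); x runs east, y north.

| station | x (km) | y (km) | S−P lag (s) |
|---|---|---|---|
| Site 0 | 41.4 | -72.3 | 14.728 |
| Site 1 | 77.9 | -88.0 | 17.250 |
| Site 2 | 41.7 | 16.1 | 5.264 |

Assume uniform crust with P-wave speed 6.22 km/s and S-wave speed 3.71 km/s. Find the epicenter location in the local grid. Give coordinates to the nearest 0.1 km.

Distance from S−P lag: d = Δt · v_P v_S / (v_P − v_S) = Δt · (6.22·3.71)/(6.22−3.71) ≈ 9.1937·Δt.
So d_Site 0 = 135.40, d_Site 1 = 158.59, d_Site 2 = 48.40 km.
Circle about each station: (x − 41.4)² + (y + 72.3)² = 135.40²; (x − 77.9)² + (y + 88.0)² = 158.59²; (x − 41.7)² + (y − 16.1)² = 48.40².
Subtracting the Site 0 equation from the Site 1 and Site 2 equations removes the quadratic terms:
73.0 x − 31.4 y = 53.53
0.6 x + 176.8 y = 11047.45
Solving the 2×2 system: x ≈ 27.6, y ≈ 62.4 km.
Check against Site 0 (with the unrounded x, y): √((x − 41.4)²+(y + 72.3)²) = 135.40 ≈ 135.40 km. ✓

27.6 km east, 62.4 km north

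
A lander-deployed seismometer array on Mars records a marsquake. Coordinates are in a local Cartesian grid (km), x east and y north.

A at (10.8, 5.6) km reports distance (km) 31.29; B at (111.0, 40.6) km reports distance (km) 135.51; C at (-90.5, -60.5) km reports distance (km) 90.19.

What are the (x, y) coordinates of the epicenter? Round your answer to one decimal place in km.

Circle about each station: (x − 10.8)² + (y − 5.6)² = 31.29²; (x − 111.0)² + (y − 40.6)² = 135.51²; (x + 90.5)² + (y + 60.5)² = 90.19².
Subtracting the A equation from the B and C equations removes the quadratic terms:
200.4 x + 70.0 y = -3562.54
-202.6 x − 132.2 y = 4547.33
Solving the 2×2 system: x ≈ -12.4, y ≈ -15.4 km.
Check against A (with the unrounded x, y): √((x − 10.8)²+(y − 5.6)²) = 31.29 ≈ 31.29 km. ✓

x ≈ -12.4 km, y ≈ -15.4 km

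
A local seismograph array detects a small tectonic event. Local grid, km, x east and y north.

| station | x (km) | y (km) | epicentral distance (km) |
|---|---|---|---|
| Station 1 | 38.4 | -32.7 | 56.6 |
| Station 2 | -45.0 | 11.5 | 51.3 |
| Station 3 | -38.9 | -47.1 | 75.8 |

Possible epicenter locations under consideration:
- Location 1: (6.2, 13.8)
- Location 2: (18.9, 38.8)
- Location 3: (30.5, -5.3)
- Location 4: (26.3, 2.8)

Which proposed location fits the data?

For each candidate, compare |candidate − station| to the reported distance:
Location 1: residuals Station 1 0.0, Station 2 0.0, Station 3 0.0 → max 0.0 km
Location 2: residuals Station 1 17.5, Station 2 18.2, Station 3 27.7 → max 27.7 km
Location 3: residuals Station 1 28.1, Station 2 26.0, Station 3 5.2 → max 28.1 km
Location 4: residuals Station 1 19.1, Station 2 20.5, Station 3 6.3 → max 20.5 km
Only Location 1 has all residuals ≈ 0.

Location 1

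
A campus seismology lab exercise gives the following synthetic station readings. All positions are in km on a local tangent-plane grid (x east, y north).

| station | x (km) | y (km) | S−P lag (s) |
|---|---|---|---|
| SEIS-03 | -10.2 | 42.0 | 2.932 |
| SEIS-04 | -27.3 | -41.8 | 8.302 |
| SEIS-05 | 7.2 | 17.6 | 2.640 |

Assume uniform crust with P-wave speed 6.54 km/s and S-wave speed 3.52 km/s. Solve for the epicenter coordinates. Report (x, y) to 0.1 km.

Distance from S−P lag: d = Δt · v_P v_S / (v_P − v_S) = Δt · (6.54·3.52)/(6.54−3.52) ≈ 7.6228·Δt.
So d_SEIS-03 = 22.35, d_SEIS-04 = 63.28, d_SEIS-05 = 20.12 km.
Circle about each station: (x + 10.2)² + (y − 42.0)² = 22.35²; (x + 27.3)² + (y + 41.8)² = 63.28²; (x − 7.2)² + (y − 17.6)² = 20.12².
Subtracting the SEIS-03 equation from the SEIS-04 and SEIS-05 equations removes the quadratic terms:
-34.2 x − 167.6 y = -2880.35
34.8 x − 48.8 y = -1411.73
Solving the 2×2 system: x ≈ -12.8, y ≈ 19.8 km.

(-12.8, 19.8)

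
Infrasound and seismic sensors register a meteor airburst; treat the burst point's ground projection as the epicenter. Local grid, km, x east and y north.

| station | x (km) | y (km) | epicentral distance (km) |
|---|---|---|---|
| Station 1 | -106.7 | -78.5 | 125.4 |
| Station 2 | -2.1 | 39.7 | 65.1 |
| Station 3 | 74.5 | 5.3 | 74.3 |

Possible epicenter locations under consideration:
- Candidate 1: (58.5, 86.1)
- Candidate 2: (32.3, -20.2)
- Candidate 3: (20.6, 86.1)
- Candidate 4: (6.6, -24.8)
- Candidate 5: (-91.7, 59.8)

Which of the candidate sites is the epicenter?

For each candidate, compare |candidate − station| to the reported distance:
Candidate 1: residuals Station 1 107.8, Station 2 11.2, Station 3 8.1 → max 107.8 km
Candidate 2: residuals Station 1 25.3, Station 2 4.0, Station 3 25.0 → max 25.3 km
Candidate 3: residuals Station 1 82.7, Station 2 13.4, Station 3 22.8 → max 82.7 km
Candidate 4: residuals Station 1 0.0, Station 2 0.0, Station 3 0.0 → max 0.0 km
Candidate 5: residuals Station 1 13.7, Station 2 26.7, Station 3 100.6 → max 100.6 km
Only Candidate 4 has all residuals ≈ 0.

Candidate 4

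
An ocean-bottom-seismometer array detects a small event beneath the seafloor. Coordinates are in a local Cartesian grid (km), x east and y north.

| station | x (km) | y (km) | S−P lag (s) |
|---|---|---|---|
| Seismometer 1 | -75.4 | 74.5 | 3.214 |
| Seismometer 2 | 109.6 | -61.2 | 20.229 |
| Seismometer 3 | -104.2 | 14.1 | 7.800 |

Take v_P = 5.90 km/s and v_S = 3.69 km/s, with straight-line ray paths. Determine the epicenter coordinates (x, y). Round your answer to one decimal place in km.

x ≈ -45.6 km, y ≈ 63.8 km

Distance from S−P lag: d = Δt · v_P v_S / (v_P − v_S) = Δt · (5.90·3.69)/(5.90−3.69) ≈ 9.8511·Δt.
So d_Seismometer 1 = 31.66, d_Seismometer 2 = 199.28, d_Seismometer 3 = 76.84 km.
Circle about each station: (x + 75.4)² + (y − 74.5)² = 31.66²; (x − 109.6)² + (y + 61.2)² = 199.28²; (x + 104.2)² + (y − 14.1)² = 76.84².
Subtracting pairs of circle equations eliminates x²+y² and gives linear equations (the radical axes):
370.0 x − 271.4 y = -34187.97
-57.6 x − 120.8 y = -5080.99
Solving the 2×2 system: x ≈ -45.6, y ≈ 63.8 km.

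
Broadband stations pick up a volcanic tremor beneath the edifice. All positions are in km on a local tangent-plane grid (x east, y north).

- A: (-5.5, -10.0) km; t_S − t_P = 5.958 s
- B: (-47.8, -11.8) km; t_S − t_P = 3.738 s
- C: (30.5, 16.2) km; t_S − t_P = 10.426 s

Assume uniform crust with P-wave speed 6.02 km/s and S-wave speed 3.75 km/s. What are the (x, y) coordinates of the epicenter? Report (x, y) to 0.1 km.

(-50.2, -48.9)

Distance from S−P lag: d = Δt · v_P v_S / (v_P − v_S) = Δt · (6.02·3.75)/(6.02−3.75) ≈ 9.9449·Δt.
So d_A = 59.25, d_B = 37.17, d_C = 103.69 km.
Circle about each station: (x + 5.5)² + (y + 10.0)² = 59.25²; (x + 47.8)² + (y + 11.8)² = 37.17²; (x − 30.5)² + (y − 16.2)² = 103.69².
Subtracting the A equation from the B and C equations removes the quadratic terms:
-84.6 x − 3.6 y = 4422.78
72.0 x + 52.4 y = -6178.61
Solving the 2×2 system: x ≈ -50.2, y ≈ -48.9 km.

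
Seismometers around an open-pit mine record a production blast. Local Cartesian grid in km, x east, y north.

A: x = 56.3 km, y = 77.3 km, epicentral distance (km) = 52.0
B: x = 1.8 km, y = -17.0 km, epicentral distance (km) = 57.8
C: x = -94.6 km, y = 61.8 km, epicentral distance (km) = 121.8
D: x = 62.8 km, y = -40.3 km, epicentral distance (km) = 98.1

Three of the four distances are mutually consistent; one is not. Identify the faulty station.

D

Solve using three stations at a time. Using A, B, C (subtract circle equations pairwise → linear system) gives (x, y) ≈ (24.5, 36.2).
Distances from that point to each station vs reported:
  A: calculated 52.0 vs reported 52.0 → residual 0.0 km
  B: calculated 57.8 vs reported 57.8 → residual 0.0 km
  C: calculated 121.8 vs reported 121.8 → residual 0.0 km
  D: calculated 85.5 vs reported 98.1 → residual 12.6 km
A, B, C are mutually consistent (residuals ≈ 0); D is off by 12.6 km.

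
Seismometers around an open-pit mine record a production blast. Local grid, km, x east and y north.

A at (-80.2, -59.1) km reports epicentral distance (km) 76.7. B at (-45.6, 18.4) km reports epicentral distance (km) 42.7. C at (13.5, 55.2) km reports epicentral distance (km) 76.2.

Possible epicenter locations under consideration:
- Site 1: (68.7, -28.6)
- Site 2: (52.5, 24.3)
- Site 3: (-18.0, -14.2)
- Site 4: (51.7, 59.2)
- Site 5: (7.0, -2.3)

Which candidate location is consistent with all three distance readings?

For each candidate, compare |candidate − station| to the reported distance:
Site 1: residuals A 75.3, B 80.9, C 24.1 → max 80.9 km
Site 2: residuals A 80.0, B 55.6, C 26.4 → max 80.0 km
Site 3: residuals A 0.0, B 0.0, C 0.0 → max 0.0 km
Site 4: residuals A 100.5, B 62.8, C 37.8 → max 100.5 km
Site 5: residuals A 27.4, B 13.8, C 18.3 → max 27.4 km
Only Site 3 has all residuals ≈ 0.

Site 3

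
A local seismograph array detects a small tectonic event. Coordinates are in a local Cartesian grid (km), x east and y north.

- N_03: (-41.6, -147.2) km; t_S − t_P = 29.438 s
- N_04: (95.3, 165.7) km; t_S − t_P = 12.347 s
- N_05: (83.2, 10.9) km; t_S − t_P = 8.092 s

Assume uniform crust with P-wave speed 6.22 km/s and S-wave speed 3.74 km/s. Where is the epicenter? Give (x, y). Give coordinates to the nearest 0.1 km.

x ≈ 141.5 km, y ≈ 59.5 km

Distance from S−P lag: d = Δt · v_P v_S / (v_P − v_S) = Δt · (6.22·3.74)/(6.22−3.74) ≈ 9.3802·Δt.
So d_N_03 = 276.13, d_N_04 = 115.82, d_N_05 = 75.90 km.
Circle about each station: (x + 41.6)² + (y + 147.2)² = 276.13²; (x − 95.3)² + (y − 165.7)² = 115.82²; (x − 83.2)² + (y − 10.9)² = 75.90².
Subtracting pairs of circle equations eliminates x²+y² and gives linear equations (the radical axes):
273.8 x + 625.8 y = 75973.68
249.6 x + 316.2 y = 54129.62
Solving the 2×2 system: x ≈ 141.5, y ≈ 59.5 km.
Check against N_03 (with the unrounded x, y): √((x + 41.6)²+(y + 147.2)²) = 276.13 ≈ 276.13 km. ✓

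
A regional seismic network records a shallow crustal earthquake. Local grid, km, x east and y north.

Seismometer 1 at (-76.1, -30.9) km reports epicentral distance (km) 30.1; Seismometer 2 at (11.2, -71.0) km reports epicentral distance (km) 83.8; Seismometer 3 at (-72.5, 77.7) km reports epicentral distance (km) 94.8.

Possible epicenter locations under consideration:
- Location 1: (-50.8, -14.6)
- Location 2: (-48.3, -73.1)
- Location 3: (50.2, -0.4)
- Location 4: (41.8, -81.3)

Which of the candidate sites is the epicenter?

For each candidate, compare |candidate − station| to the reported distance:
Location 1: residuals Seismometer 1 0.0, Seismometer 2 0.0, Seismometer 3 0.0 → max 0.0 km
Location 2: residuals Seismometer 1 20.4, Seismometer 2 24.3, Seismometer 3 57.9 → max 57.9 km
Location 3: residuals Seismometer 1 99.8, Seismometer 2 3.1, Seismometer 3 50.6 → max 99.8 km
Location 4: residuals Seismometer 1 98.1, Seismometer 2 51.5, Seismometer 3 101.0 → max 101.0 km
Only Location 1 has all residuals ≈ 0.

Location 1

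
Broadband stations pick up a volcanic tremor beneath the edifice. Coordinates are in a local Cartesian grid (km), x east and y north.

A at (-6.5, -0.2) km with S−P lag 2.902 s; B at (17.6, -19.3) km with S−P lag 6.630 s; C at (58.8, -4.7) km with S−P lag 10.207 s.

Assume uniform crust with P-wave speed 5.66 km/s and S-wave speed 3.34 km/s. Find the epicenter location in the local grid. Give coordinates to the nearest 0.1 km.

(-21.1, 18.4)

Distance from S−P lag: d = Δt · v_P v_S / (v_P − v_S) = Δt · (5.66·3.34)/(5.66−3.34) ≈ 8.1484·Δt.
So d_A = 23.65, d_B = 54.02, d_C = 83.17 km.
Circle about each station: (x + 6.5)² + (y + 0.2)² = 23.65²; (x − 17.6)² + (y + 19.3)² = 54.02²; (x − 58.8)² + (y + 4.7)² = 83.17².
Subtracting the A equation from the B and C equations removes the quadratic terms:
48.2 x − 38.2 y = -1718.88
130.6 x − 9.0 y = -2920.69
Solving the 2×2 system: x ≈ -21.1, y ≈ 18.4 km.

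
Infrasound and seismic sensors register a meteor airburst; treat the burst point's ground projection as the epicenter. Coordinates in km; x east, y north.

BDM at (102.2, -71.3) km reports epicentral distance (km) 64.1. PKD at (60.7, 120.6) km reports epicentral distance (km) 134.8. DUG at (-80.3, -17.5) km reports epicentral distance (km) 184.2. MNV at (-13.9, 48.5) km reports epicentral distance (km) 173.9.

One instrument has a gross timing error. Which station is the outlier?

Solve using three stations at a time. Using BDM, PKD, DUG (subtract circle equations pairwise → linear system) gives (x, y) ≈ (103.6, -7.2).
Distances from that point to each station vs reported:
  BDM: calculated 64.1 vs reported 64.1 → residual 0.0 km
  PKD: calculated 134.8 vs reported 134.8 → residual 0.0 km
  DUG: calculated 184.2 vs reported 184.2 → residual 0.0 km
  MNV: calculated 130.0 vs reported 173.9 → residual 43.9 km
BDM, PKD, DUG are mutually consistent (residuals ≈ 0); MNV is off by 43.9 km.

MNV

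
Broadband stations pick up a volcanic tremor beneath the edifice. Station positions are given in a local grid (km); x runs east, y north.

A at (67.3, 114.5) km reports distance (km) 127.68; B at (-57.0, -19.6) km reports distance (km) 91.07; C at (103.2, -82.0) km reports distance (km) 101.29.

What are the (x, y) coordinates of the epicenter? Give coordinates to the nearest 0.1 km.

Circle about each station: (x − 67.3)² + (y − 114.5)² = 127.68²; (x + 57.0)² + (y + 19.6)² = 91.07²; (x − 103.2)² + (y + 82.0)² = 101.29².
Subtracting the A equation from the B and C equations removes the quadratic terms:
-248.6 x − 268.2 y = -5997.94
71.8 x − 393.0 y = 5777.22
Solving the 2×2 system: x ≈ 33.4, y ≈ -8.6 km.

x ≈ 33.4 km, y ≈ -8.6 km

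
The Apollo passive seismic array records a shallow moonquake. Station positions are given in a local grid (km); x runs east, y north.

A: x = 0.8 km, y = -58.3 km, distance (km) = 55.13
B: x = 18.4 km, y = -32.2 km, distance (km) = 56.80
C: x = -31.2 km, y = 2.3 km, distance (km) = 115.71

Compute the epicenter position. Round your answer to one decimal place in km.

x ≈ 52.4 km, y ≈ -77.7 km

Circle about each station: (x − 0.8)² + (y + 58.3)² = 55.13²; (x − 18.4)² + (y + 32.2)² = 56.80²; (x + 31.2)² + (y − 2.3)² = 115.71².
Subtracting the A equation from the B and C equations removes the quadratic terms:
35.2 x + 52.2 y = -2211.05
-64.0 x + 121.2 y = -12770.29
Solving the 2×2 system: x ≈ 52.4, y ≈ -77.7 km.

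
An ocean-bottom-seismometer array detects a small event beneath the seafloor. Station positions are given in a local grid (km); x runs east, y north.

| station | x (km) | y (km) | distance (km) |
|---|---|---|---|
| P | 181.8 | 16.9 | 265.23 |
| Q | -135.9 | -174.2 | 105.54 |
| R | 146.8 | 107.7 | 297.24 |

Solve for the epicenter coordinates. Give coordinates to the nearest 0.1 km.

(-46.5, -118.1)

Circle about each station: (x − 181.8)² + (y − 16.9)² = 265.23²; (x + 135.9)² + (y + 174.2)² = 105.54²; (x − 146.8)² + (y − 107.7)² = 297.24².
Subtracting pairs of circle equations eliminates x²+y² and gives linear equations (the radical axes):
-635.4 x − 382.2 y = 74685.86
-70.0 x + 181.6 y = -18191.98
Solving the 2×2 system: x ≈ -46.5, y ≈ -118.1 km.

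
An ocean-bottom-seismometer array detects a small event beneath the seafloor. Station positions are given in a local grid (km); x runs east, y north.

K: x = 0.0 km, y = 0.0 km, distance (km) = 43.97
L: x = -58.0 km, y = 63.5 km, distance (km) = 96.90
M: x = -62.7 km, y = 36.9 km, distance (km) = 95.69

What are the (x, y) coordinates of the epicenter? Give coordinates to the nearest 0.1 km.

(32.7, 29.4)

Circle about each station: x² + y² = 43.97²; (x + 58.0)² + (y − 63.5)² = 96.90²; (x + 62.7)² + (y − 36.9)² = 95.69².
Subtracting the K equation from the L and M equations removes the quadratic terms:
-116.0 x + 127.0 y = -60.00
-125.4 x + 73.8 y = -1930.32
Solving the 2×2 system: x ≈ 32.7, y ≈ 29.4 km.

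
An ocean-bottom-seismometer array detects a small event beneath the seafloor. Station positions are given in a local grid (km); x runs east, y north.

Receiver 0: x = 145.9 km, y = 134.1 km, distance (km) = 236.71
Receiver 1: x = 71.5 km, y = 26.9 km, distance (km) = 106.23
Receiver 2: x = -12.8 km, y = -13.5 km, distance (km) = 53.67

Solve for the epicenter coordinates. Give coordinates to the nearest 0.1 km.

Circle about each station: (x − 145.9)² + (y − 134.1)² = 236.71²; (x − 71.5)² + (y − 26.9)² = 106.23²; (x + 12.8)² + (y + 13.5)² = 53.67².
Subtracting the Receiver 0 equation from the Receiver 1 and Receiver 2 equations removes the quadratic terms:
-148.8 x − 214.4 y = 11313.05
-317.4 x − 295.2 y = 14227.63
Solving the 2×2 system: x ≈ 12.0, y ≈ -61.1 km.

12.0 km east, -61.1 km north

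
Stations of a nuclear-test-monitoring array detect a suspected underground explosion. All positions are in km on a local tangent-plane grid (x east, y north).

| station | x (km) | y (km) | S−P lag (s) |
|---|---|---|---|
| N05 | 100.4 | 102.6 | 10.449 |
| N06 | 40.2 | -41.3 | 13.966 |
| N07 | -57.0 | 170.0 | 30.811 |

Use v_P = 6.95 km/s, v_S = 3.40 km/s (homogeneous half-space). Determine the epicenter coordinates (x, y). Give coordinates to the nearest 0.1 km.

Distance from S−P lag: d = Δt · v_P v_S / (v_P − v_S) = Δt · (6.95·3.40)/(6.95−3.40) ≈ 6.6563·Δt.
So d_N05 = 69.55, d_N06 = 92.96, d_N07 = 205.09 km.
Circle about each station: (x − 100.4)² + (y − 102.6)² = 69.55²; (x − 40.2)² + (y + 41.3)² = 92.96²; (x + 57.0)² + (y − 170.0)² = 205.09².
Subtracting pairs of circle equations eliminates x²+y² and gives linear equations (the radical axes):
-120.4 x − 287.8 y = -21089.55
-314.8 x + 134.8 y = -25682.63
Solving the 2×2 system: x ≈ 95.8, y ≈ 33.2 km.

95.8 km east, 33.2 km north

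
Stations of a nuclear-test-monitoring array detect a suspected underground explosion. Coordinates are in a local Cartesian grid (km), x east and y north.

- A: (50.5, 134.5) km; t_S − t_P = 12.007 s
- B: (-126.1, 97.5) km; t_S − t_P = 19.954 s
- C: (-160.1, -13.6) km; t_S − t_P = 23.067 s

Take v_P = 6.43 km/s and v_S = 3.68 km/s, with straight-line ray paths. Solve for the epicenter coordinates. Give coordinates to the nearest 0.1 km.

Distance from S−P lag: d = Δt · v_P v_S / (v_P − v_S) = Δt · (6.43·3.68)/(6.43−3.68) ≈ 8.6045·Δt.
So d_A = 103.31, d_B = 171.69, d_C = 198.48 km.
Circle about each station: (x − 50.5)² + (y − 134.5)² = 103.31²; (x + 126.1)² + (y − 97.5)² = 171.69²; (x + 160.1)² + (y + 13.6)² = 198.48².
Subtracting the A equation from the B and C equations removes the quadratic terms:
-353.2 x − 74.0 y = -14037.54
-421.2 x − 296.2 y = -23544.88
Solving the 2×2 system: x ≈ 32.9, y ≈ 32.7 km.

32.9 km east, 32.7 km north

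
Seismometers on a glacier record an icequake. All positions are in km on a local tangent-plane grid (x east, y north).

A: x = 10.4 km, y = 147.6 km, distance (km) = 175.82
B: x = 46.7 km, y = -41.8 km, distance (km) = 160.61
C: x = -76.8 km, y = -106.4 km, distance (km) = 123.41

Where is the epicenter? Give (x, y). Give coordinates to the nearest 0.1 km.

Circle about each station: (x − 10.4)² + (y − 147.6)² = 175.82²; (x − 46.7)² + (y + 41.8)² = 160.61²; (x + 76.8)² + (y + 106.4)² = 123.41².
Subtracting the A equation from the B and C equations removes the quadratic terms:
72.6 x − 378.8 y = -12848.69
-174.4 x − 508.0 y = 11007.92
Solving the 2×2 system: x ≈ -103.9, y ≈ 14.0 km.

-103.9 km east, 14.0 km north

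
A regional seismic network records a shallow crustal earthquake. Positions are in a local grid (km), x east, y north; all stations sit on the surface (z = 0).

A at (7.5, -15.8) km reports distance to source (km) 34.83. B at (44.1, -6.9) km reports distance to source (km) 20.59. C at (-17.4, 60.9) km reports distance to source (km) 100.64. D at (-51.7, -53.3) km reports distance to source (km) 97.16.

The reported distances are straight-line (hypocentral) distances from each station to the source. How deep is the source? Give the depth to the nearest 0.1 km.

z ≈ 13.8 km

Each station gives a sphere (x−x_i)² + (y−y_i)² + z² = d_i² (stations at z=0).
Subtracting the A sphere from B and C: z² cancels, leaving linear equations in x and y:
73.2 x + 17.8 y = 2475.71
-49.8 x + 153.4 y = -5209.60
Solving: x ≈ 39.001, y ≈ -21.300 km (keep extra digits for the depth step; rounded: 39.0, -21.3).
Then from the A sphere: z² = 34.83² − (x − 7.5)² − (y + 15.8)² with x = 39.001, y = -21.300, so z ≈ 13.805 ≈ 13.8 km.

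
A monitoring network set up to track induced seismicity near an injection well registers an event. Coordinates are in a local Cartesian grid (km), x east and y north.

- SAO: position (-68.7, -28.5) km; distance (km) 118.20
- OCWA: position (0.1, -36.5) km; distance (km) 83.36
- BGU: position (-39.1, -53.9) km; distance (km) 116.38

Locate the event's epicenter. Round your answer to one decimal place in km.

Circle about each station: (x + 68.7)² + (y + 28.5)² = 118.20²; (x − 0.1)² + (y + 36.5)² = 83.36²; (x + 39.1)² + (y + 53.9)² = 116.38².
Subtracting the SAO equation from the OCWA and BGU equations removes the quadratic terms:
137.6 x − 16.0 y = 2822.67
59.2 x − 50.8 y = -670.98
Solving the 2×2 system: x ≈ 25.5, y ≈ 42.9 km.

(25.5, 42.9)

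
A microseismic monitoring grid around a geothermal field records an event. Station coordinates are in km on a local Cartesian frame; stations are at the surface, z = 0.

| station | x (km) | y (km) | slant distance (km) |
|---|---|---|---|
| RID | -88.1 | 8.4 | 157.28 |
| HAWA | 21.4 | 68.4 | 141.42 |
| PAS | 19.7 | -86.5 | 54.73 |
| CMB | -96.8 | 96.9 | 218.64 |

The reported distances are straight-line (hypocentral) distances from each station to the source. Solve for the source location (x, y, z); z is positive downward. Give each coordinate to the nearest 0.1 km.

x ≈ 44.5 km, y ≈ -64.2 km, depth ≈ 43.4 km

Each station gives a sphere (x−x_i)² + (y−y_i)² + z² = d_i² (stations at z=0).
Subtracting the RID sphere from HAWA and PAS: z² cancels, leaving linear equations in x and y:
219.0 x + 120.0 y = 2041.73
215.6 x − 189.8 y = 21779.80
Solving: x ≈ 44.501, y ≈ -64.201 km (keep extra digits for the depth step; rounded: 44.5, -64.2).
Then from the RID sphere: z² = 157.28² − (x + 88.1)² − (y − 8.4)² with x = 44.501, y = -64.201, so z ≈ 43.394 ≈ 43.4 km.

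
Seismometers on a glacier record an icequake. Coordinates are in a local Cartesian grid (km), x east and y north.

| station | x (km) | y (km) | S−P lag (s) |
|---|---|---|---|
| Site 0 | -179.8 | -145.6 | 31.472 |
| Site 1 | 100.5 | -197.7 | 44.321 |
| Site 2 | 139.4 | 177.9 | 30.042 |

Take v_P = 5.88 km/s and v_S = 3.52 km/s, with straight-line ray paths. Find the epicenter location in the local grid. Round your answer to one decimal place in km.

(-118.4, 123.5)

Distance from S−P lag: d = Δt · v_P v_S / (v_P − v_S) = Δt · (5.88·3.52)/(5.88−3.52) ≈ 8.7702·Δt.
So d_Site 0 = 276.01, d_Site 1 = 388.70, d_Site 2 = 263.47 km.
Circle about each station: (x + 179.8)² + (y + 145.6)² = 276.01²; (x − 100.5)² + (y + 197.7)² = 388.70²; (x − 139.4)² + (y − 177.9)² = 263.47².
Subtracting pairs of circle equations eliminates x²+y² and gives linear equations (the radical axes):
560.6 x − 104.2 y = -79248.03
638.4 x + 647.0 y = 4318.45
Solving the 2×2 system: x ≈ -118.4, y ≈ 123.5 km.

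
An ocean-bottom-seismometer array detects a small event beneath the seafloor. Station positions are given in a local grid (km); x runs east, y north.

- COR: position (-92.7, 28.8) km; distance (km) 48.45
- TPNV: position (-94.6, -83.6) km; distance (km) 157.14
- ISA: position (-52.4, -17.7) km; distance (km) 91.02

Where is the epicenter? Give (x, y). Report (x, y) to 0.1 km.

x ≈ -70.0 km, y ≈ 71.6 km

Circle about each station: (x + 92.7)² + (y − 28.8)² = 48.45²; (x + 94.6)² + (y + 83.6)² = 157.14²; (x + 52.4)² + (y + 17.7)² = 91.02².
Subtracting the COR equation from the TPNV and ISA equations removes the quadratic terms:
-3.8 x − 224.8 y = -15830.19
80.6 x − 93.0 y = -12300.92
Solving the 2×2 system: x ≈ -70.0, y ≈ 71.6 km.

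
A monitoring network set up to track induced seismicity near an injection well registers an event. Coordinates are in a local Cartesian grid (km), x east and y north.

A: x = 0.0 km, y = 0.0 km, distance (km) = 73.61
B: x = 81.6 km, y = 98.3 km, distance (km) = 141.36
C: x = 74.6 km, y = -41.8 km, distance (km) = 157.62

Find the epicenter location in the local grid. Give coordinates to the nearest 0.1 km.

-52.0 km east, 52.1 km north

Circle about each station: x² + y² = 73.61²; (x − 81.6)² + (y − 98.3)² = 141.36²; (x − 74.6)² + (y + 41.8)² = 157.62².
Subtracting the A equation from the B and C equations removes the quadratic terms:
163.2 x + 196.6 y = 1757.23
149.2 x − 83.6 y = -12113.23
Solving the 2×2 system: x ≈ -52.0, y ≈ 52.1 km.
Check against A (with the unrounded x, y): √(x²+y²) = 73.61 ≈ 73.61 km. ✓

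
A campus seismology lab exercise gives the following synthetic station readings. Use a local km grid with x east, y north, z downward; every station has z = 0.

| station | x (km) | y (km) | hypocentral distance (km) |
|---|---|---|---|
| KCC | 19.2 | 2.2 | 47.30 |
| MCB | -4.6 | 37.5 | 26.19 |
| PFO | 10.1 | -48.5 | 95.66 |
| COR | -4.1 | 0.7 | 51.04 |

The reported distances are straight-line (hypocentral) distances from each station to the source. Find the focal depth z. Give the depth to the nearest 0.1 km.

z ≈ 18.1 km

Each station gives a sphere (x−x_i)² + (y−y_i)² + z² = d_i² (stations at z=0).
Subtracting the KCC sphere from MCB and PFO: z² cancels, leaving linear equations in x and y:
-47.6 x + 70.6 y = 2605.30
-18.2 x − 101.4 y = -4832.77
Solving: x ≈ 12.602, y ≈ 45.399 km (keep extra digits for the depth step; rounded: 12.6, 45.4).
Then from the KCC sphere: z² = 47.30² − (x − 19.2)² − (y − 2.2)² with x = 12.602, y = 45.399, so z ≈ 18.100 ≈ 18.1 km.
Check against COR (with the unrounded solution): distance 51.03 ≈ 51.04 km. ✓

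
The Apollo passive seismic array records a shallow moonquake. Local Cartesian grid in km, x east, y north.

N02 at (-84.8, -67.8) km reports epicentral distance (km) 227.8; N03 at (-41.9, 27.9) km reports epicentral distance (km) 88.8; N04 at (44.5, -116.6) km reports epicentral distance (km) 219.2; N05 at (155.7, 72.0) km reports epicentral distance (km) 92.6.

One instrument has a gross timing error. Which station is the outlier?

N03

Solve using three stations at a time. Using N02, N04, N05 (subtract circle equations pairwise → linear system) gives (x, y) ≈ (67.8, 101.4).
Distances from that point to each station vs reported:
  N02: calculated 227.8 vs reported 227.8 → residual 0.0 km
  N03: calculated 132.0 vs reported 88.8 → residual 43.2 km
  N04: calculated 219.2 vs reported 219.2 → residual 0.0 km
  N05: calculated 92.7 vs reported 92.6 → residual 0.1 km
N02, N04, N05 are mutually consistent (residuals ≈ 0); N03 is off by 43.2 km.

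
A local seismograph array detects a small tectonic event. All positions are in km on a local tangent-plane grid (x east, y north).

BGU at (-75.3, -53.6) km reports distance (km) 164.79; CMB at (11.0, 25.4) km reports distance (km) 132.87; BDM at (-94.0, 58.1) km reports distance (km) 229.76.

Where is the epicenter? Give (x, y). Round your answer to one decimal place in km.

Circle about each station: (x + 75.3)² + (y + 53.6)² = 164.79²; (x − 11.0)² + (y − 25.4)² = 132.87²; (x + 94.0)² + (y − 58.1)² = 229.76².
Subtracting the BGU equation from the CMB and BDM equations removes the quadratic terms:
172.6 x + 158.0 y = 1724.42
-37.4 x + 223.4 y = -21965.35
Solving the 2×2 system: x ≈ 86.7, y ≈ -83.8 km.
Check against BGU (with the unrounded x, y): √((x + 75.3)²+(y + 53.6)²) = 164.80 ≈ 164.79 km. ✓

(86.7, -83.8)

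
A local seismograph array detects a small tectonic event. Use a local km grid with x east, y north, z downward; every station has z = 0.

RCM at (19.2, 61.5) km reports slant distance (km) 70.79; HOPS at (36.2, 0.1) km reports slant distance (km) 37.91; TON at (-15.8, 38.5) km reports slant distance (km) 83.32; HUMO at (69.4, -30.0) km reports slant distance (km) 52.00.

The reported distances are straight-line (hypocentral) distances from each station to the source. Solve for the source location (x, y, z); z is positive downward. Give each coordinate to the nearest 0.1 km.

Each station gives a sphere (x−x_i)² + (y−y_i)² + z² = d_i² (stations at z=0).
Subtracting the RCM sphere from HOPS and TON: z² cancels, leaving linear equations in x and y:
34.0 x − 122.8 y = 733.62
-70.0 x − 46.0 y = -4350.00
Solving: x ≈ 55.898, y ≈ 9.503 km (keep extra digits for the depth step; rounded: 55.9, 9.5).
Then from the RCM sphere: z² = 70.79² − (x − 19.2)² − (y − 61.5)² with x = 55.898, y = 9.503, so z ≈ 30.997 ≈ 31.0 km.

x ≈ 55.9 km, y ≈ 9.5 km, depth ≈ 31.0 km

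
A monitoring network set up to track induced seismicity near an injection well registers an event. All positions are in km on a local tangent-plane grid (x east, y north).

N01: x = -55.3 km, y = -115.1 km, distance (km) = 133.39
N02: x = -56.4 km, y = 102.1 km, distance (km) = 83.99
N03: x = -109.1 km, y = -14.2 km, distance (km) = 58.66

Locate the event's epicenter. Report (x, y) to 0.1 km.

Circle about each station: (x + 55.3)² + (y + 115.1)² = 133.39²; (x + 56.4)² + (y − 102.1)² = 83.99²; (x + 109.1)² + (y + 14.2)² = 58.66².
Subtracting pairs of circle equations eliminates x²+y² and gives linear equations (the radical axes):
-2.2 x + 434.4 y = 8037.84
-107.6 x + 201.8 y = 10150.25
Solving the 2×2 system: x ≈ -60.2, y ≈ 18.2 km.

(-60.2, 18.2)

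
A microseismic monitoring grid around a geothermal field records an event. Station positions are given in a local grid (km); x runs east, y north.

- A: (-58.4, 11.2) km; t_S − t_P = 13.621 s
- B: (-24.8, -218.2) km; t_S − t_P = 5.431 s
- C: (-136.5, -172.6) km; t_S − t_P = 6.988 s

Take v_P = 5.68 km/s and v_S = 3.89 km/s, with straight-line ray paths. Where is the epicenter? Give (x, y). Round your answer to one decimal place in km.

Distance from S−P lag: d = Δt · v_P v_S / (v_P − v_S) = Δt · (5.68·3.89)/(5.68−3.89) ≈ 12.3437·Δt.
So d_A = 168.13, d_B = 67.04, d_C = 86.26 km.
Circle about each station: (x + 58.4)² + (y − 11.2)² = 168.13²; (x + 24.8)² + (y + 218.2)² = 67.04²; (x + 136.5)² + (y + 172.6)² = 86.26².
Subtracting the A equation from the B and C equations removes the quadratic terms:
67.2 x − 458.8 y = 68463.62
-156.2 x − 367.6 y = 65713.92
Solving the 2×2 system: x ≈ -51.7, y ≈ -156.8 km.

-51.7 km east, -156.8 km north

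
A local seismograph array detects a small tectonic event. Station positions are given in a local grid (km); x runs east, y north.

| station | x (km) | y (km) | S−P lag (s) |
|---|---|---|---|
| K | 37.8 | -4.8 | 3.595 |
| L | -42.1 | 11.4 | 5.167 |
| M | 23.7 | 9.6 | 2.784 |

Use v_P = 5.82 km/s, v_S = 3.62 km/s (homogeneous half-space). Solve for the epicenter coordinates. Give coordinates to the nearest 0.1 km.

3.5 km east, -7.8 km north

Distance from S−P lag: d = Δt · v_P v_S / (v_P − v_S) = Δt · (5.82·3.62)/(5.82−3.62) ≈ 9.5765·Δt.
So d_K = 34.43, d_L = 49.48, d_M = 26.66 km.
Circle about each station: (x − 37.8)² + (y + 4.8)² = 34.43²; (x + 42.1)² + (y − 11.4)² = 49.48²; (x − 23.7)² + (y − 9.6)² = 26.66².
Subtracting the K equation from the L and M equations removes the quadratic terms:
-159.8 x + 32.4 y = -812.36
-28.2 x + 28.8 y = -323.36
Solving the 2×2 system: x ≈ 3.5, y ≈ -7.8 km.
Check against K (with the unrounded x, y): √((x − 37.8)²+(y + 4.8)²) = 34.43 ≈ 34.43 km. ✓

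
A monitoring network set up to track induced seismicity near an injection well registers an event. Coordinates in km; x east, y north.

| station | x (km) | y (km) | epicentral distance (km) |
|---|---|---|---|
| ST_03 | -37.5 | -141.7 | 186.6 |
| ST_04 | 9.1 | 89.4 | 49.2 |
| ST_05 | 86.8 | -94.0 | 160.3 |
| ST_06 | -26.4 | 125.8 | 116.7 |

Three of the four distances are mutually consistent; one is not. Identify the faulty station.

ST_06

Solve using three stations at a time. Using ST_03, ST_04, ST_05 (subtract circle equations pairwise → linear system) gives (x, y) ≈ (0.4, 41.0).
Distances from that point to each station vs reported:
  ST_03: calculated 186.6 vs reported 186.6 → residual 0.0 km
  ST_04: calculated 49.2 vs reported 49.2 → residual 0.0 km
  ST_05: calculated 160.3 vs reported 160.3 → residual 0.0 km
  ST_06: calculated 88.9 vs reported 116.7 → residual 27.8 km
ST_03, ST_04, ST_05 are mutually consistent (residuals ≈ 0); ST_06 is off by 27.8 km.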